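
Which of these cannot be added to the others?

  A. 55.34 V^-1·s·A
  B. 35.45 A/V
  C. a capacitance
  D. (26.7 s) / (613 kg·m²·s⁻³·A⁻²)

B.

Reduce each to base SI dimensions:
  A. A·s·V⁻¹ = A·s·(J·C⁻¹)⁻¹ = kg⁻¹·m⁻²·s⁴·A²
  B. A·V⁻¹ = A·(J·C⁻¹)⁻¹ = kg⁻¹·m⁻²·s³·A²
  C. [capacitance] = kg⁻¹·m⁻²·s⁴·A²
  D. [s] / [kg·m²·s⁻³·A⁻²] = kg⁻¹·m⁻²·s⁴·A²
All reduce to kg⁻¹·m⁻²·s⁴·A² except B., which is kg⁻¹·m⁻²·s³·A².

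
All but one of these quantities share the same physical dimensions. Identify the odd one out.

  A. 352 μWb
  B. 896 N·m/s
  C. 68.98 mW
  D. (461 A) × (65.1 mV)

A.

In SI base units:
  A. Wb = V·s = kg·m²·s⁻²·A⁻¹
  B. N·m·s⁻¹ = kg·m·s⁻²·m·s⁻¹ = kg·m²·s⁻³
  C. W = J·s⁻¹ = kg·m²·s⁻³
  D. [A] · [kg·m²·s⁻³·A⁻¹] = kg·m²·s⁻³
All reduce to kg·m²·s⁻³ except A., which is kg·m²·s⁻²·A⁻¹.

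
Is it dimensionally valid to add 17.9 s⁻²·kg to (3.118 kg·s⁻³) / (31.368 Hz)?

Yes

Work out the base dimensions of each:
  17.9 s⁻²·kg:  kg·s⁻²
  (3.118 kg·s⁻³) / (31.368 Hz):  [kg·s⁻³] / [s⁻¹] = kg·s⁻²
Both are kg·s⁻², so they have the same dimensions and can be added.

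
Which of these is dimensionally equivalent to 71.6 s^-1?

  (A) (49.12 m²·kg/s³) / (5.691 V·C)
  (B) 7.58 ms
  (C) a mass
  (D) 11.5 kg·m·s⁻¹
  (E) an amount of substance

Reference: s⁻¹.
Each option:
  (A) [kg·m²·s⁻³] / [kg·m²·s⁻²] = s⁻¹  ← same
  (B) s
  (C) [mass] = kg
  (D) kg·m·s⁻¹
  (E) [amount of substance] = mol
Only (A) matches s⁻¹.

(A)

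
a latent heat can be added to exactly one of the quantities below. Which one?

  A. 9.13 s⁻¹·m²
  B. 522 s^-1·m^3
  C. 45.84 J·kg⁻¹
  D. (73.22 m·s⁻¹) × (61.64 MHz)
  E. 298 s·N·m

Reference: [latent heat] = m²·s⁻².
Each option:
  A. m²·s⁻¹
  B. m³·s⁻¹
  C. J·kg⁻¹ = N·m·kg⁻¹ = m²·s⁻²  ← same
  D. [m·s⁻¹] · [s⁻¹] = m·s⁻²
  E. N·m·s = kg·m·s⁻²·m·s = kg·m²·s⁻¹
Only C. matches m²·s⁻².

C.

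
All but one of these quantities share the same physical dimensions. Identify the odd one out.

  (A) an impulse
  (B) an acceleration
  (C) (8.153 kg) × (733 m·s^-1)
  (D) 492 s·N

(B)

Work out the base dimensions of each:
  (A) [impulse] = kg·m·s⁻¹
  (B) [acceleration] = m·s⁻²
  (C) [kg] · [m·s⁻¹] = kg·m·s⁻¹
  (D) N·s = kg·m·s⁻²·s = kg·m·s⁻¹
All reduce to kg·m·s⁻¹ except (B), which is m·s⁻².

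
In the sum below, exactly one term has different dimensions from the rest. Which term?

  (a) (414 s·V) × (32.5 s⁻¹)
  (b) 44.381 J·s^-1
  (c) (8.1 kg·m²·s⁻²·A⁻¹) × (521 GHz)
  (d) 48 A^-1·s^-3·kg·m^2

Reduce each to base SI dimensions:
  (a) [kg·m²·s⁻²·A⁻¹] · [s⁻¹] = kg·m²·s⁻³·A⁻¹
  (b) J·s⁻¹ = N·m·s⁻¹ = kg·m²·s⁻³
  (c) [kg·m²·s⁻²·A⁻¹] · [s⁻¹] = kg·m²·s⁻³·A⁻¹
  (d) kg·m²·s⁻³·A⁻¹
All reduce to kg·m²·s⁻³·A⁻¹ except (b), which is kg·m²·s⁻³.

(b)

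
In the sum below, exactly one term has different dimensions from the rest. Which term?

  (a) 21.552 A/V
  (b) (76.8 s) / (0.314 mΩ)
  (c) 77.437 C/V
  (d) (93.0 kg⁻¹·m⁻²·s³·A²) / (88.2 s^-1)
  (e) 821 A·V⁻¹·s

Reduce each to base SI dimensions:
  (a) A·V⁻¹ = A·(J·C⁻¹)⁻¹ = kg⁻¹·m⁻²·s³·A²
  (b) [s] / [kg·m²·s⁻³·A⁻²] = kg⁻¹·m⁻²·s⁴·A²
  (c) C·V⁻¹ = s·A·(J·C⁻¹)⁻¹ = kg⁻¹·m⁻²·s⁴·A²
  (d) [kg⁻¹·m⁻²·s³·A²] / [s⁻¹] = kg⁻¹·m⁻²·s⁴·A²
  (e) A·s·V⁻¹ = A·s·(J·C⁻¹)⁻¹ = kg⁻¹·m⁻²·s⁴·A²
All reduce to kg⁻¹·m⁻²·s⁴·A² except (a), which is kg⁻¹·m⁻²·s³·A².

(a)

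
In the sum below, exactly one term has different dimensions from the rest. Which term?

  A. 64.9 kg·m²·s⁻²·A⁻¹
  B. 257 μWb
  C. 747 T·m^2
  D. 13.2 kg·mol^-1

Expand each in SI base units:
  A. kg·m²·s⁻²·A⁻¹
  B. Wb = V·s = kg·m²·s⁻²·A⁻¹
  C. T·m² = Wb·m⁻²·m² = kg·m²·s⁻²·A⁻¹
  D. kg·mol⁻¹
All reduce to kg·m²·s⁻²·A⁻¹ except D., which is kg·mol⁻¹.

D.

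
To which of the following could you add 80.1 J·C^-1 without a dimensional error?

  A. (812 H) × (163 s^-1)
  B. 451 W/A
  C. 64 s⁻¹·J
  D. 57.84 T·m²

Reference: J·C⁻¹ = N·m·(s·A)⁻¹ = kg·m²·s⁻³·A⁻¹.
Each option:
  A. [kg·m²·s⁻²·A⁻²] · [s⁻¹] = kg·m²·s⁻³·A⁻²
  B. W·A⁻¹ = J·s⁻¹·A⁻¹ = kg·m²·s⁻³·A⁻¹  ← same
  C. J·s⁻¹ = N·m·s⁻¹ = kg·m²·s⁻³
  D. T·m² = Wb·m⁻²·m² = kg·m²·s⁻²·A⁻¹
Only B. matches kg·m²·s⁻³·A⁻¹.

B.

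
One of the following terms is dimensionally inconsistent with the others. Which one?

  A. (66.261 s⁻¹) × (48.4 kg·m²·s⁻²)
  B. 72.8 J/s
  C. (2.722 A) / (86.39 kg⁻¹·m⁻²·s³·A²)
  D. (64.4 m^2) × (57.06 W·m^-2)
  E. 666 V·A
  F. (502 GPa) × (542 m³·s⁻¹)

C.

Work out the base dimensions of each:
  A. [s⁻¹] · [kg·m²·s⁻²] = kg·m²·s⁻³
  B. J·s⁻¹ = N·m·s⁻¹ = kg·m²·s⁻³
  C. [A] / [kg⁻¹·m⁻²·s³·A²] = kg·m²·s⁻³·A⁻¹
  D. [m²] · [kg·s⁻³] = kg·m²·s⁻³
  E. V·A = J·C⁻¹·A = kg·m²·s⁻³
  F. [kg·m⁻¹·s⁻²] · [m³·s⁻¹] = kg·m²·s⁻³
All reduce to kg·m²·s⁻³ except C., which is kg·m²·s⁻³·A⁻¹.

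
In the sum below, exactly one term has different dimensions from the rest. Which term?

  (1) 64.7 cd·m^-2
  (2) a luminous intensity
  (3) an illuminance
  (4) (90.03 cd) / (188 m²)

In SI base units:
  (1) cd·m⁻² = m⁻²·cd
  (2) [luminous intensity] = cd
  (3) [illuminance] = m⁻²·cd
  (4) [cd] / [m²] = m⁻²·cd
All reduce to m⁻²·cd except (2), which is cd.

(2)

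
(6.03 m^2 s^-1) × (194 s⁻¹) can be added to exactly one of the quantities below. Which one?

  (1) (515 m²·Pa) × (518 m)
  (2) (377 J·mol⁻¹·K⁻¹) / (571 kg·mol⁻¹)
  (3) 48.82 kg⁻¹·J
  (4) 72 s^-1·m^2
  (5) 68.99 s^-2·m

Reference: [m²·s⁻¹] · [s⁻¹] = m²·s⁻².
Each option:
  (1) [kg·m·s⁻²] · [m] = kg·m²·s⁻²
  (2) [kg·m²·s⁻²·K⁻¹·mol⁻¹] / [kg·mol⁻¹] = m²·s⁻²·K⁻¹
  (3) J·kg⁻¹ = N·m·kg⁻¹ = m²·s⁻²  ← same
  (4) m²·s⁻¹
  (5) m·s⁻²
Only (3) matches m²·s⁻².

(3)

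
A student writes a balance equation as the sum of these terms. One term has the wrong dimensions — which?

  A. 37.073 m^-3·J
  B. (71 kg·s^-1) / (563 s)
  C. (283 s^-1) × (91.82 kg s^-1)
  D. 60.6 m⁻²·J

A.

Reduce each to base SI dimensions:
  A. J·m⁻³ = N·m·m⁻³ = kg·m⁻¹·s⁻²
  B. [kg·s⁻¹] / [s] = kg·s⁻²
  C. [s⁻¹] · [kg·s⁻¹] = kg·s⁻²
  D. J·m⁻² = N·m·m⁻² = kg·s⁻²
All reduce to kg·s⁻² except A., which is kg·m⁻¹·s⁻².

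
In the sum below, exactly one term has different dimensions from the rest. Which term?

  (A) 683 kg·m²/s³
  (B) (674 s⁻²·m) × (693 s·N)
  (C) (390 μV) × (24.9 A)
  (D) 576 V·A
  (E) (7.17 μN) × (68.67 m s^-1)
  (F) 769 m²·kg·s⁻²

(F)

Dimensions:
  (A) kg·m²·s⁻³
  (B) [m·s⁻²] · [kg·m·s⁻¹] = kg·m²·s⁻³
  (C) [kg·m²·s⁻³·A⁻¹] · [A] = kg·m²·s⁻³
  (D) V·A = J·C⁻¹·A = kg·m²·s⁻³
  (E) [kg·m·s⁻²] · [m·s⁻¹] = kg·m²·s⁻³
  (F) kg·m²·s⁻²
All reduce to kg·m²·s⁻³ except (F), which is kg·m²·s⁻².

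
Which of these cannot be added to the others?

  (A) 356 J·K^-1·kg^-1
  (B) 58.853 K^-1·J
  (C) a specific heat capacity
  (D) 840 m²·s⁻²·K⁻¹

Work out the base dimensions of each:
  (A) J·kg⁻¹·K⁻¹ = N·m·kg⁻¹·K⁻¹ = m²·s⁻²·K⁻¹
  (B) J·K⁻¹ = N·m·K⁻¹ = kg·m²·s⁻²·K⁻¹
  (C) [specific heat capacity] = m²·s⁻²·K⁻¹
  (D) m²·s⁻²·K⁻¹
All reduce to m²·s⁻²·K⁻¹ except (B), which is kg·m²·s⁻²·K⁻¹.

(B)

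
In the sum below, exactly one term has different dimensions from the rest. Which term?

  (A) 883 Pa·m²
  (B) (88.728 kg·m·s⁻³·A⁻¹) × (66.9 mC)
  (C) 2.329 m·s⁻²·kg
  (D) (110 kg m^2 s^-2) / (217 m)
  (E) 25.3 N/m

(E)

Reduce each to base SI dimensions:
  (A) Pa·m² = N·m⁻²·m² = kg·m·s⁻²
  (B) [kg·m·s⁻³·A⁻¹] · [s·A] = kg·m·s⁻²
  (C) kg·m·s⁻²
  (D) [kg·m²·s⁻²] / [m] = kg·m·s⁻²
  (E) N·m⁻¹ = kg·m·s⁻²·m⁻¹ = kg·s⁻²
All reduce to kg·m·s⁻² except (E), which is kg·s⁻².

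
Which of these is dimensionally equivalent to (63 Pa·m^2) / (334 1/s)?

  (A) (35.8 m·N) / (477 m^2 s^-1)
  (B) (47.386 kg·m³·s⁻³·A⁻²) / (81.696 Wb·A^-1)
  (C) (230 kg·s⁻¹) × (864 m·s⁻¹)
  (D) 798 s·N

Reference: [kg·m·s⁻²] / [s⁻¹] = kg·m·s⁻¹.
Each option:
  (A) [kg·m²·s⁻²] / [m²·s⁻¹] = kg·s⁻¹
  (B) [kg·m³·s⁻³·A⁻²] / [kg·m²·s⁻²·A⁻²] = m·s⁻¹
  (C) [kg·s⁻¹] · [m·s⁻¹] = kg·m·s⁻²
  (D) N·s = kg·m·s⁻²·s = kg·m·s⁻¹  ← same
Only (D) matches kg·m·s⁻¹.

(D)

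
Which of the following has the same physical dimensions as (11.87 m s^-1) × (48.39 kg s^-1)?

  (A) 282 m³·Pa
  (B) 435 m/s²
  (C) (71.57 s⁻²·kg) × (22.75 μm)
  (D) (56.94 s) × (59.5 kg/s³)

(C)

Reference: [m·s⁻¹] · [kg·s⁻¹] = kg·m·s⁻².
Each option:
  (A) Pa·m³ = N·m⁻²·m³ = kg·m²·s⁻²
  (B) m·s⁻²
  (C) [kg·s⁻²] · [m] = kg·m·s⁻²  ← same
  (D) [s] · [kg·s⁻³] = kg·s⁻²
Only (C) matches kg·m·s⁻².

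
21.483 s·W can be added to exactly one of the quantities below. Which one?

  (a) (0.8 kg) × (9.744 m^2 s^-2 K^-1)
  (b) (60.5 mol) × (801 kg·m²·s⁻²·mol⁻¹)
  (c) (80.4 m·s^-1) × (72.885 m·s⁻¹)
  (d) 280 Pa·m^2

(b)

Reference: W·s = J·s⁻¹·s = kg·m²·s⁻².
Each option:
  (a) [kg] · [m²·s⁻²·K⁻¹] = kg·m²·s⁻²·K⁻¹
  (b) [mol] · [kg·m²·s⁻²·mol⁻¹] = kg·m²·s⁻²  ← same
  (c) [m·s⁻¹] · [m·s⁻¹] = m²·s⁻²
  (d) Pa·m² = N·m⁻²·m² = kg·m·s⁻²
Only (b) matches kg·m²·s⁻².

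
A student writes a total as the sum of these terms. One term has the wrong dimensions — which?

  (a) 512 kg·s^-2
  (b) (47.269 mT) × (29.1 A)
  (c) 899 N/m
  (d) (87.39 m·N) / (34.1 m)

(d)

Work out the base dimensions of each:
  (a) kg·s⁻²
  (b) [kg·s⁻²·A⁻¹] · [A] = kg·s⁻²
  (c) N·m⁻¹ = kg·m·s⁻²·m⁻¹ = kg·s⁻²
  (d) [kg·m²·s⁻²] / [m] = kg·m·s⁻²
All reduce to kg·s⁻² except (d), which is kg·m·s⁻².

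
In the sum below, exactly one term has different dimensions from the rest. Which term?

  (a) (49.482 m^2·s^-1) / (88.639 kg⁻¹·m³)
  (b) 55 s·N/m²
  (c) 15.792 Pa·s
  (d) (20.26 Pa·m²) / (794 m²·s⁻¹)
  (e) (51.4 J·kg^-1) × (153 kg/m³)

(e)

Reduce each to base SI dimensions:
  (a) [m²·s⁻¹] / [kg⁻¹·m³] = kg·m⁻¹·s⁻¹
  (b) N·s·m⁻² = kg·m·s⁻²·s·m⁻² = kg·m⁻¹·s⁻¹
  (c) Pa·s = N·m⁻²·s = kg·m⁻¹·s⁻¹
  (d) [kg·m·s⁻²] / [m²·s⁻¹] = kg·m⁻¹·s⁻¹
  (e) [m²·s⁻²] · [kg·m⁻³] = kg·m⁻¹·s⁻²
All reduce to kg·m⁻¹·s⁻¹ except (e), which is kg·m⁻¹·s⁻².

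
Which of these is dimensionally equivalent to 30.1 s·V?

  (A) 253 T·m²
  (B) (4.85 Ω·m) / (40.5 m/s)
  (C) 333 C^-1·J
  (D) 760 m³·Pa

Reference: V·s = J·C⁻¹·s = kg·m²·s⁻²·A⁻¹.
Each option:
  (A) T·m² = Wb·m⁻²·m² = kg·m²·s⁻²·A⁻¹  ← same
  (B) [kg·m³·s⁻³·A⁻²] / [m·s⁻¹] = kg·m²·s⁻²·A⁻²
  (C) J·C⁻¹ = N·m·(s·A)⁻¹ = kg·m²·s⁻³·A⁻¹
  (D) Pa·m³ = N·m⁻²·m³ = kg·m²·s⁻²
Only (A) matches kg·m²·s⁻²·A⁻¹.

(A)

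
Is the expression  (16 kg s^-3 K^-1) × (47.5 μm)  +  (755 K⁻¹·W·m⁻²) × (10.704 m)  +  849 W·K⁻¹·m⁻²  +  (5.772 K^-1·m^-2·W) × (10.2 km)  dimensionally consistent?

Work out the base dimensions of each:
  (16 kg s^-3 K^-1) × (47.5 μm):  [kg·s⁻³·K⁻¹] · [m] = kg·m·s⁻³·K⁻¹
  (755 K⁻¹·W·m⁻²) × (10.704 m):  [kg·s⁻³·K⁻¹] · [m] = kg·m·s⁻³·K⁻¹
  849 W·K⁻¹·m⁻²:  W·m⁻²·K⁻¹ = J·s⁻¹·m⁻²·K⁻¹ = kg·s⁻³·K⁻¹
  (5.772 K^-1·m^-2·W) × (10.2 km):  [kg·s⁻³·K⁻¹] · [m] = kg·m·s⁻³·K⁻¹
The terms do not share a single dimension (kg·m·s⁻³·K⁻¹ vs kg·s⁻³·K⁻¹).

No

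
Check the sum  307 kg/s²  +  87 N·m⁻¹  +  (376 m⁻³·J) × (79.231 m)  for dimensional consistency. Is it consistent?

Yes

Dimensions:
  307 kg/s²:  kg·s⁻²
  87 N·m⁻¹:  N·m⁻¹ = kg·m·s⁻²·m⁻¹ = kg·s⁻²
  (376 m⁻³·J) × (79.231 m):  [kg·m⁻¹·s⁻²] · [m] = kg·s⁻²
Every term reduces to kg·s⁻².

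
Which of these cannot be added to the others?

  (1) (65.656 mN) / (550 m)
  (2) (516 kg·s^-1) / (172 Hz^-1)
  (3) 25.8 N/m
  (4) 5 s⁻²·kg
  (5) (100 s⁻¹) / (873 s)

Expand each in SI base units:
  (1) [kg·m·s⁻²] / [m] = kg·s⁻²
  (2) [kg·s⁻¹] / [s] = kg·s⁻²
  (3) N·m⁻¹ = kg·m·s⁻²·m⁻¹ = kg·s⁻²
  (4) kg·s⁻²
  (5) [s⁻¹] / [s] = s⁻²
All reduce to kg·s⁻² except (5), which is s⁻².

(5)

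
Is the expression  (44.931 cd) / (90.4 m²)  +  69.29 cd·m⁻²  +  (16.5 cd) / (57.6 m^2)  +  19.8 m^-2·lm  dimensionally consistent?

Yes

In SI base units:
  (44.931 cd) / (90.4 m²):  [cd] / [m²] = m⁻²·cd
  69.29 cd·m⁻²:  cd·m⁻² = m⁻²·cd
  (16.5 cd) / (57.6 m^2):  [cd] / [m²] = m⁻²·cd
  19.8 m^-2·lm:  lm·m⁻² = cd·m⁻² = m⁻²·cd
Every term reduces to m⁻²·cd.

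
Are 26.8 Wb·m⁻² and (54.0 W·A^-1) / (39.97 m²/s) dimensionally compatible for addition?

Reduce each to base SI dimensions:
  26.8 Wb·m⁻²:  Wb·m⁻² = V·s·m⁻² = kg·s⁻²·A⁻¹
  (54.0 W·A^-1) / (39.97 m²/s):  [kg·m²·s⁻³·A⁻¹] / [m²·s⁻¹] = kg·s⁻²·A⁻¹
Both are kg·s⁻²·A⁻¹, so they have the same dimensions and can be added.

Yes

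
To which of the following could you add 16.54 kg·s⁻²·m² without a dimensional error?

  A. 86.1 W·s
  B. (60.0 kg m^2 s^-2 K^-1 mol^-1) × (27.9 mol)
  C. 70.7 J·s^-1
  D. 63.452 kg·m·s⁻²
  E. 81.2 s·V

Reference: kg·m²·s⁻².
Each option:
  A. W·s = J·s⁻¹·s = kg·m²·s⁻²  ← same
  B. [kg·m²·s⁻²·K⁻¹·mol⁻¹] · [mol] = kg·m²·s⁻²·K⁻¹
  C. J·s⁻¹ = N·m·s⁻¹ = kg·m²·s⁻³
  D. kg·m·s⁻²
  E. V·s = J·C⁻¹·s = kg·m²·s⁻²·A⁻¹
Only A. matches kg·m²·s⁻².

A.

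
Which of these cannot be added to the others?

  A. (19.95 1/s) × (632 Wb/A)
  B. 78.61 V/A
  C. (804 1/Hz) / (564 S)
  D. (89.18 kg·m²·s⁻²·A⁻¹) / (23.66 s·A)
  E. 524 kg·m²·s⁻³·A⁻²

Expand each in SI base units:
  A. [s⁻¹] · [kg·m²·s⁻²·A⁻²] = kg·m²·s⁻³·A⁻²
  B. V·A⁻¹ = J·C⁻¹·A⁻¹ = kg·m²·s⁻³·A⁻²
  C. [s] / [kg⁻¹·m⁻²·s³·A²] = kg·m²·s⁻²·A⁻²
  D. [kg·m²·s⁻²·A⁻¹] / [s·A] = kg·m²·s⁻³·A⁻²
  E. kg·m²·s⁻³·A⁻²
All reduce to kg·m²·s⁻³·A⁻² except C., which is kg·m²·s⁻²·A⁻².

C.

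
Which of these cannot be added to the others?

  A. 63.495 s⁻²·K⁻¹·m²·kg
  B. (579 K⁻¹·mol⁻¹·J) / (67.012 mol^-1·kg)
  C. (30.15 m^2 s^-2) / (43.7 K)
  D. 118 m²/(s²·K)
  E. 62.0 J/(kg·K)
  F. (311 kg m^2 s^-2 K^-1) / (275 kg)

Dimensions:
  A. kg·m²·s⁻²·K⁻¹
  B. [kg·m²·s⁻²·K⁻¹·mol⁻¹] / [kg·mol⁻¹] = m²·s⁻²·K⁻¹
  C. [m²·s⁻²] / [K] = m²·s⁻²·K⁻¹
  D. m²·s⁻²·K⁻¹
  E. J·kg⁻¹·K⁻¹ = N·m·kg⁻¹·K⁻¹ = m²·s⁻²·K⁻¹
  F. [kg·m²·s⁻²·K⁻¹] / [kg] = m²·s⁻²·K⁻¹
All reduce to m²·s⁻²·K⁻¹ except A., which is kg·m²·s⁻²·K⁻¹.

A.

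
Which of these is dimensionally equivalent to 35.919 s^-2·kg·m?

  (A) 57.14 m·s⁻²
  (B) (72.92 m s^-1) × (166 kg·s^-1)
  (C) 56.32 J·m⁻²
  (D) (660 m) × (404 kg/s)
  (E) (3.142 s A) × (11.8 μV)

(B)

Reference: kg·m·s⁻².
Each option:
  (A) m·s⁻²
  (B) [m·s⁻¹] · [kg·s⁻¹] = kg·m·s⁻²  ← same
  (C) J·m⁻² = N·m·m⁻² = kg·s⁻²
  (D) [m] · [kg·s⁻¹] = kg·m·s⁻¹
  (E) [s·A] · [kg·m²·s⁻³·A⁻¹] = kg·m²·s⁻²
Only (B) matches kg·m·s⁻².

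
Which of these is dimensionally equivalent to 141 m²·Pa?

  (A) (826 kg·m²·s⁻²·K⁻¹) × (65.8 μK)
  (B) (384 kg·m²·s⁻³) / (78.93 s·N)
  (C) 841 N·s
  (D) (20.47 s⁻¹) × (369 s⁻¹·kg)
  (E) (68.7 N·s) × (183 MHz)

Reference: Pa·m² = N·m⁻²·m² = kg·m·s⁻².
Each option:
  (A) [kg·m²·s⁻²·K⁻¹] · [K] = kg·m²·s⁻²
  (B) [kg·m²·s⁻³] / [kg·m·s⁻¹] = m·s⁻²
  (C) N·s = kg·m·s⁻²·s = kg·m·s⁻¹
  (D) [s⁻¹] · [kg·s⁻¹] = kg·s⁻²
  (E) [kg·m·s⁻¹] · [s⁻¹] = kg·m·s⁻²  ← same
Only (E) matches kg·m·s⁻².

(E)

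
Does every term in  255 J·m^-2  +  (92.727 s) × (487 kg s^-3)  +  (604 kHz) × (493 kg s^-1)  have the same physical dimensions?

Yes

Work out the base dimensions of each:
  255 J·m^-2:  J·m⁻² = N·m·m⁻² = kg·s⁻²
  (92.727 s) × (487 kg s^-3):  [s] · [kg·s⁻³] = kg·s⁻²
  (604 kHz) × (493 kg s^-1):  [s⁻¹] · [kg·s⁻¹] = kg·s⁻²
Every term reduces to kg·s⁻².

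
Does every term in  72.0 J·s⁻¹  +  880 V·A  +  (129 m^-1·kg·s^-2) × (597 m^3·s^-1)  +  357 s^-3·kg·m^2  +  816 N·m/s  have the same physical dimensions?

Yes

Reduce each to base SI dimensions:
  72.0 J·s⁻¹:  J·s⁻¹ = N·m·s⁻¹ = kg·m²·s⁻³
  880 V·A:  V·A = J·C⁻¹·A = kg·m²·s⁻³
  (129 m^-1·kg·s^-2) × (597 m^3·s^-1):  [kg·m⁻¹·s⁻²] · [m³·s⁻¹] = kg·m²·s⁻³
  357 s^-3·kg·m^2:  kg·m²·s⁻³
  816 N·m/s:  N·m·s⁻¹ = kg·m·s⁻²·m·s⁻¹ = kg·m²·s⁻³
Every term reduces to kg·m²·s⁻³.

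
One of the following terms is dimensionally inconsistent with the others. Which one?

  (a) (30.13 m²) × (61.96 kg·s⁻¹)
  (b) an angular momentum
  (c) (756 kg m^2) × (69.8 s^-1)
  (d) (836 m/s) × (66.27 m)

Work out the base dimensions of each:
  (a) [m²] · [kg·s⁻¹] = kg·m²·s⁻¹
  (b) [angular momentum] = kg·m²·s⁻¹
  (c) [kg·m²] · [s⁻¹] = kg·m²·s⁻¹
  (d) [m·s⁻¹] · [m] = m²·s⁻¹
All reduce to kg·m²·s⁻¹ except (d), which is m²·s⁻¹.

(d)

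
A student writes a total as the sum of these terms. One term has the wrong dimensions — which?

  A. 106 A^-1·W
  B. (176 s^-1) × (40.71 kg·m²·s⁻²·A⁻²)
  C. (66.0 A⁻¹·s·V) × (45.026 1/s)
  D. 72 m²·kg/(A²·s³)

Expand each in SI base units:
  A. W·A⁻¹ = J·s⁻¹·A⁻¹ = kg·m²·s⁻³·A⁻¹
  B. [s⁻¹] · [kg·m²·s⁻²·A⁻²] = kg·m²·s⁻³·A⁻²
  C. [kg·m²·s⁻²·A⁻²] · [s⁻¹] = kg·m²·s⁻³·A⁻²
  D. kg·m²·s⁻³·A⁻²
All reduce to kg·m²·s⁻³·A⁻² except A., which is kg·m²·s⁻³·A⁻¹.

A.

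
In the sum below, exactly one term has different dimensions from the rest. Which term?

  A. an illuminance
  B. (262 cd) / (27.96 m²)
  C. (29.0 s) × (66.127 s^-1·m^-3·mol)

C.

Dimensions:
  A. [illuminance] = m⁻²·cd
  B. [cd] / [m²] = m⁻²·cd
  C. [s] · [m⁻³·s⁻¹·mol] = m⁻³·mol
All reduce to m⁻²·cd except C., which is m⁻³·mol.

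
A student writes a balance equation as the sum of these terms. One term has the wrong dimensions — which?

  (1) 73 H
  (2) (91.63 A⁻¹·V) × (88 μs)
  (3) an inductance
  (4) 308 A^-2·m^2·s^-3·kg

(4)

Dimensions:
  (1) H = V·s·A⁻¹ = kg·m²·s⁻²·A⁻²
  (2) [kg·m²·s⁻³·A⁻²] · [s] = kg·m²·s⁻²·A⁻²
  (3) [inductance] = kg·m²·s⁻²·A⁻²
  (4) kg·m²·s⁻³·A⁻²
All reduce to kg·m²·s⁻²·A⁻² except (4), which is kg·m²·s⁻³·A⁻².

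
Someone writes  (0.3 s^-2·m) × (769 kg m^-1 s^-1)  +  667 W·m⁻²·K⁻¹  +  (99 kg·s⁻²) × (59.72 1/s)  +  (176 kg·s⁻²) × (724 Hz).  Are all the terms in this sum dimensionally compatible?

Dimensions:
  (0.3 s^-2·m) × (769 kg m^-1 s^-1):  [m·s⁻²] · [kg·m⁻¹·s⁻¹] = kg·s⁻³
  667 W·m⁻²·K⁻¹:  W·m⁻²·K⁻¹ = J·s⁻¹·m⁻²·K⁻¹ = kg·s⁻³·K⁻¹
  (99 kg·s⁻²) × (59.72 1/s):  [kg·s⁻²] · [s⁻¹] = kg·s⁻³
  (176 kg·s⁻²) × (724 Hz):  [kg·s⁻²] · [s⁻¹] = kg·s⁻³
The terms do not share a single dimension (kg·s⁻³ vs kg·s⁻³·K⁻¹).

No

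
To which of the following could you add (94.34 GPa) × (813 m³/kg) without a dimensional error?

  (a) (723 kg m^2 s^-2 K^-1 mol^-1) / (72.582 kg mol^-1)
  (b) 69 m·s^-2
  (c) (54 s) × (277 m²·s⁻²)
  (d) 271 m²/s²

(d)

Reference: [kg·m⁻¹·s⁻²] · [kg⁻¹·m³] = m²·s⁻².
Each option:
  (a) [kg·m²·s⁻²·K⁻¹·mol⁻¹] / [kg·mol⁻¹] = m²·s⁻²·K⁻¹
  (b) m·s⁻²
  (c) [s] · [m²·s⁻²] = m²·s⁻¹
  (d) m²·s⁻²  ← same
Only (d) matches m²·s⁻².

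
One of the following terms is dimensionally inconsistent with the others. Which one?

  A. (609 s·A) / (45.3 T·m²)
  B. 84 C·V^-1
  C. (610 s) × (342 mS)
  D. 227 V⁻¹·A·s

A.

Expand each in SI base units:
  A. [s·A] / [kg·m²·s⁻²·A⁻¹] = kg⁻¹·m⁻²·s³·A²
  B. C·V⁻¹ = s·A·(J·C⁻¹)⁻¹ = kg⁻¹·m⁻²·s⁴·A²
  C. [s] · [kg⁻¹·m⁻²·s³·A²] = kg⁻¹·m⁻²·s⁴·A²
  D. A·s·V⁻¹ = A·s·(J·C⁻¹)⁻¹ = kg⁻¹·m⁻²·s⁴·A²
All reduce to kg⁻¹·m⁻²·s⁴·A² except A., which is kg⁻¹·m⁻²·s³·A².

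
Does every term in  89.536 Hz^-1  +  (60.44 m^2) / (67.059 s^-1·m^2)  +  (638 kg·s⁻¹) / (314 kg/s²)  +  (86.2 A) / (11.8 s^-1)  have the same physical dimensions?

No

Expand each in SI base units:
  89.536 Hz^-1:  Hz⁻¹ = (s⁻¹)⁻¹ = s
  (60.44 m^2) / (67.059 s^-1·m^2):  [m²] / [m²·s⁻¹] = s
  (638 kg·s⁻¹) / (314 kg/s²):  [kg·s⁻¹] / [kg·s⁻²] = s
  (86.2 A) / (11.8 s^-1):  [A] / [s⁻¹] = s·A
The terms do not share a single dimension (s vs s·A).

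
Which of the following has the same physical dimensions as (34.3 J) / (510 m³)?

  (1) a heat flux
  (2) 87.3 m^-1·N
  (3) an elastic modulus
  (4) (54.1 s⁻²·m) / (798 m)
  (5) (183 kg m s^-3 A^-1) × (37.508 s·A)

(3)

Reference: [kg·m²·s⁻²] / [m³] = kg·m⁻¹·s⁻².
Each option:
  (1) [heat flux] = kg·s⁻³
  (2) N·m⁻¹ = kg·m·s⁻²·m⁻¹ = kg·s⁻²
  (3) [elastic modulus] = kg·m⁻¹·s⁻²  ← same
  (4) [m·s⁻²] / [m] = s⁻²
  (5) [kg·m·s⁻³·A⁻¹] · [s·A] = kg·m·s⁻²
Only (3) matches kg·m⁻¹·s⁻².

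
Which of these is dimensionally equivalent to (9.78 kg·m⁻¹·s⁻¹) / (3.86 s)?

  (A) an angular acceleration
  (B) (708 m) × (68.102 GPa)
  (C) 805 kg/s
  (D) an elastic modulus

Reference: [kg·m⁻¹·s⁻¹] / [s] = kg·m⁻¹·s⁻².
Each option:
  (A) [angular acceleration] = s⁻²
  (B) [m] · [kg·m⁻¹·s⁻²] = kg·s⁻²
  (C) kg·s⁻¹
  (D) [elastic modulus] = kg·m⁻¹·s⁻²  ← same
Only (D) matches kg·m⁻¹·s⁻².

(D)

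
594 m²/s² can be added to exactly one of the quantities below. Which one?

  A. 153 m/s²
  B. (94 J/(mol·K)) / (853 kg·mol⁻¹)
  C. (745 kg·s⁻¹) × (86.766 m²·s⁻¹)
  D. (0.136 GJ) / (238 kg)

Reference: m²·s⁻².
Each option:
  A. m·s⁻²
  B. [kg·m²·s⁻²·K⁻¹·mol⁻¹] / [kg·mol⁻¹] = m²·s⁻²·K⁻¹
  C. [kg·s⁻¹] · [m²·s⁻¹] = kg·m²·s⁻²
  D. [kg·m²·s⁻²] / [kg] = m²·s⁻²  ← same
Only D. matches m²·s⁻².

D.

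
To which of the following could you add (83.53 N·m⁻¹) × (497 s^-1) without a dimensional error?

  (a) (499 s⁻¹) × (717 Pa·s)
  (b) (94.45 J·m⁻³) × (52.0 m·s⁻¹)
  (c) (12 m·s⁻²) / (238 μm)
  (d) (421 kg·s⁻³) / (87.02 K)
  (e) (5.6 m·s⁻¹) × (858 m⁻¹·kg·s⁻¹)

Reference: [kg·s⁻²] · [s⁻¹] = kg·s⁻³.
Each option:
  (a) [s⁻¹] · [kg·m⁻¹·s⁻¹] = kg·m⁻¹·s⁻²
  (b) [kg·m⁻¹·s⁻²] · [m·s⁻¹] = kg·s⁻³  ← same
  (c) [m·s⁻²] / [m] = s⁻²
  (d) [kg·s⁻³] / [K] = kg·s⁻³·K⁻¹
  (e) [m·s⁻¹] · [kg·m⁻¹·s⁻¹] = kg·s⁻²
Only (b) matches kg·s⁻³.

(b)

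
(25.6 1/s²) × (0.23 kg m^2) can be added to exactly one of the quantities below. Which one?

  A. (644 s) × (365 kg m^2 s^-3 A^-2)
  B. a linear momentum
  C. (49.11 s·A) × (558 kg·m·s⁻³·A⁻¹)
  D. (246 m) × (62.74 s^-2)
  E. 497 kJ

Reference: [s⁻²] · [kg·m²] = kg·m²·s⁻².
Each option:
  A. [s] · [kg·m²·s⁻³·A⁻²] = kg·m²·s⁻²·A⁻²
  B. [linear momentum] = kg·m·s⁻¹
  C. [s·A] · [kg·m·s⁻³·A⁻¹] = kg·m·s⁻²
  D. [m] · [s⁻²] = m·s⁻²
  E. J = N·m = kg·m²·s⁻²  ← same
Only E. matches kg·m²·s⁻².

E.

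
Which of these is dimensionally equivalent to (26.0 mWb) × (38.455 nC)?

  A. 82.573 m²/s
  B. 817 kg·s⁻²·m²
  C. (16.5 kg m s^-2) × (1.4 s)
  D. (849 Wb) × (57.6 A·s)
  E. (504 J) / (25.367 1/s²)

Reference: [kg·m²·s⁻²·A⁻¹] · [s·A] = kg·m²·s⁻¹.
Each option:
  A. m²·s⁻¹
  B. kg·m²·s⁻²
  C. [kg·m·s⁻²] · [s] = kg·m·s⁻¹
  D. [kg·m²·s⁻²·A⁻¹] · [s·A] = kg·m²·s⁻¹  ← same
  E. [kg·m²·s⁻²] / [s⁻²] = kg·m²
Only D. matches kg·m²·s⁻¹.

D.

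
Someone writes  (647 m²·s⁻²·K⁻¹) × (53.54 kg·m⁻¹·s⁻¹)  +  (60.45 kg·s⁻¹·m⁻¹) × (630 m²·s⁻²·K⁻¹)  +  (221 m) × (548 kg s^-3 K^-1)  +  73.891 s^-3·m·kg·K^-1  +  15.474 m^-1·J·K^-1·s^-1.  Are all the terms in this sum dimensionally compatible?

In SI base units:
  (647 m²·s⁻²·K⁻¹) × (53.54 kg·m⁻¹·s⁻¹):  [m²·s⁻²·K⁻¹] · [kg·m⁻¹·s⁻¹] = kg·m·s⁻³·K⁻¹
  (60.45 kg·s⁻¹·m⁻¹) × (630 m²·s⁻²·K⁻¹):  [kg·m⁻¹·s⁻¹] · [m²·s⁻²·K⁻¹] = kg·m·s⁻³·K⁻¹
  (221 m) × (548 kg s^-3 K^-1):  [m] · [kg·s⁻³·K⁻¹] = kg·m·s⁻³·K⁻¹
  73.891 s^-3·m·kg·K^-1:  kg·m·s⁻³·K⁻¹
  15.474 m^-1·J·K^-1·s^-1:  J·s⁻¹·m⁻¹·K⁻¹ = N·m·s⁻¹·m⁻¹·K⁻¹ = kg·m·s⁻³·K⁻¹
Every term reduces to kg·m·s⁻³·K⁻¹.

Yes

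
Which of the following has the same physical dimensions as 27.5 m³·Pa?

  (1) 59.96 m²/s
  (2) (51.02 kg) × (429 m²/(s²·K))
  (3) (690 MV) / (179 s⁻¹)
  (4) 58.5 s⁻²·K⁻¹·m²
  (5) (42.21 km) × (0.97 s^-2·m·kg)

Reference: Pa·m³ = N·m⁻²·m³ = kg·m²·s⁻².
Each option:
  (1) m²·s⁻¹
  (2) [kg] · [m²·s⁻²·K⁻¹] = kg·m²·s⁻²·K⁻¹
  (3) [kg·m²·s⁻³·A⁻¹] / [s⁻¹] = kg·m²·s⁻²·A⁻¹
  (4) m²·s⁻²·K⁻¹
  (5) [m] · [kg·m·s⁻²] = kg·m²·s⁻²  ← same
Only (5) matches kg·m²·s⁻².

(5)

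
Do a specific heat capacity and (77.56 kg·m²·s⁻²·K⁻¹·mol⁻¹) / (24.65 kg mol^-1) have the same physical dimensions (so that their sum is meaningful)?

Yes

Expand each in SI base units:
  a specific heat capacity:  [specific heat capacity] = m²·s⁻²·K⁻¹
  (77.56 kg·m²·s⁻²·K⁻¹·mol⁻¹) / (24.65 kg mol^-1):  [kg·m²·s⁻²·K⁻¹·mol⁻¹] / [kg·mol⁻¹] = m²·s⁻²·K⁻¹
Both are m²·s⁻²·K⁻¹, so they have the same dimensions and can be added.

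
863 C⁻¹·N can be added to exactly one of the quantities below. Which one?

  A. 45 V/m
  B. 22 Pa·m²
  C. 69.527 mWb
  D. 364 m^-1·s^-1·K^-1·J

Reference: N·C⁻¹ = kg·m·s⁻²·(s·A)⁻¹ = kg·m·s⁻³·A⁻¹.
Each option:
  A. V·m⁻¹ = J·C⁻¹·m⁻¹ = kg·m·s⁻³·A⁻¹  ← same
  B. Pa·m² = N·m⁻²·m² = kg·m·s⁻²
  C. Wb = V·s = kg·m²·s⁻²·A⁻¹
  D. J·s⁻¹·m⁻¹·K⁻¹ = N·m·s⁻¹·m⁻¹·K⁻¹ = kg·m·s⁻³·K⁻¹
Only A. matches kg·m·s⁻³·A⁻¹.

A.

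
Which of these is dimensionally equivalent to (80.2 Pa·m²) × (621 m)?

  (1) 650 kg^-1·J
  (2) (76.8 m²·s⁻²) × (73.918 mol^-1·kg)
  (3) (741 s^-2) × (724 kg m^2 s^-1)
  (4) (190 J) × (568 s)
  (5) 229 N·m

(5)

Reference: [kg·m·s⁻²] · [m] = kg·m²·s⁻².
Each option:
  (1) J·kg⁻¹ = N·m·kg⁻¹ = m²·s⁻²
  (2) [m²·s⁻²] · [kg·mol⁻¹] = kg·m²·s⁻²·mol⁻¹
  (3) [s⁻²] · [kg·m²·s⁻¹] = kg·m²·s⁻³
  (4) [kg·m²·s⁻²] · [s] = kg·m²·s⁻¹
  (5) N·m = kg·m·s⁻²·m = kg·m²·s⁻²  ← same
Only (5) matches kg·m²·s⁻².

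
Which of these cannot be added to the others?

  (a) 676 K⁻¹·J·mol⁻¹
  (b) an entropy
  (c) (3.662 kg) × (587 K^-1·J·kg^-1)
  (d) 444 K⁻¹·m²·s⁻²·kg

(a)

Work out the base dimensions of each:
  (a) J·mol⁻¹·K⁻¹ = N·m·mol⁻¹·K⁻¹ = kg·m²·s⁻²·K⁻¹·mol⁻¹
  (b) [entropy] = kg·m²·s⁻²·K⁻¹
  (c) [kg] · [m²·s⁻²·K⁻¹] = kg·m²·s⁻²·K⁻¹
  (d) kg·m²·s⁻²·K⁻¹
All reduce to kg·m²·s⁻²·K⁻¹ except (a), which is kg·m²·s⁻²·K⁻¹·mol⁻¹.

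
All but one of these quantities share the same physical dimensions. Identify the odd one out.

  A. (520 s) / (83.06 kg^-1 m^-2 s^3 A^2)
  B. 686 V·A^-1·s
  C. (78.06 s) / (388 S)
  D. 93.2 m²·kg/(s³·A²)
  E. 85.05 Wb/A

In SI base units:
  A. [s] / [kg⁻¹·m⁻²·s³·A²] = kg·m²·s⁻²·A⁻²
  B. V·s·A⁻¹ = J·C⁻¹·s·A⁻¹ = kg·m²·s⁻²·A⁻²
  C. [s] / [kg⁻¹·m⁻²·s³·A²] = kg·m²·s⁻²·A⁻²
  D. kg·m²·s⁻³·A⁻²
  E. Wb·A⁻¹ = V·s·A⁻¹ = kg·m²·s⁻²·A⁻²
All reduce to kg·m²·s⁻²·A⁻² except D., which is kg·m²·s⁻³·A⁻².

D.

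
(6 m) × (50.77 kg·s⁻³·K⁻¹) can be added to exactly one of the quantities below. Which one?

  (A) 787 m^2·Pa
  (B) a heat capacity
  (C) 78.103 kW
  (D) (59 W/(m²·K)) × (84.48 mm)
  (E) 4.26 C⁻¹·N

Reference: [m] · [kg·s⁻³·K⁻¹] = kg·m·s⁻³·K⁻¹.
Each option:
  (A) Pa·m² = N·m⁻²·m² = kg·m·s⁻²
  (B) [heat capacity] = kg·m²·s⁻²·K⁻¹
  (C) W = J·s⁻¹ = kg·m²·s⁻³
  (D) [kg·s⁻³·K⁻¹] · [m] = kg·m·s⁻³·K⁻¹  ← same
  (E) N·C⁻¹ = kg·m·s⁻²·(s·A)⁻¹ = kg·m·s⁻³·A⁻¹
Only (D) matches kg·m·s⁻³·K⁻¹.

(D)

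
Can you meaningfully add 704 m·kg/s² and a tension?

Reduce each to base SI dimensions:
  704 m·kg/s²:  kg·m·s⁻²
  a tension:  [tension] = kg·m·s⁻²
Both are kg·m·s⁻², so they have the same dimensions and can be added.

Yes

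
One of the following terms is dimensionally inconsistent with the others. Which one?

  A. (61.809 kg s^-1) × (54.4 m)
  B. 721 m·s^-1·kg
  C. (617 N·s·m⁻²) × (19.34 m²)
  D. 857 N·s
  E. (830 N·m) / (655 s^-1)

E.

Dimensions:
  A. [kg·s⁻¹] · [m] = kg·m·s⁻¹
  B. kg·m·s⁻¹
  C. [kg·m⁻¹·s⁻¹] · [m²] = kg·m·s⁻¹
  D. N·s = kg·m·s⁻²·s = kg·m·s⁻¹
  E. [kg·m²·s⁻²] / [s⁻¹] = kg·m²·s⁻¹
All reduce to kg·m·s⁻¹ except E., which is kg·m²·s⁻¹.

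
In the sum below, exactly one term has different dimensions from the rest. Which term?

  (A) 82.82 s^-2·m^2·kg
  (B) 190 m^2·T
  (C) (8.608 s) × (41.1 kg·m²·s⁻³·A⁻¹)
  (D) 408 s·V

(A)

Reduce each to base SI dimensions:
  (A) kg·m²·s⁻²
  (B) T·m² = Wb·m⁻²·m² = kg·m²·s⁻²·A⁻¹
  (C) [s] · [kg·m²·s⁻³·A⁻¹] = kg·m²·s⁻²·A⁻¹
  (D) V·s = J·C⁻¹·s = kg·m²·s⁻²·A⁻¹
All reduce to kg·m²·s⁻²·A⁻¹ except (A), which is kg·m²·s⁻².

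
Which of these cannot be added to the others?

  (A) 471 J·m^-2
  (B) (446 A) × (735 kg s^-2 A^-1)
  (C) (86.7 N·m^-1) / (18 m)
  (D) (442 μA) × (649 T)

Reduce each to base SI dimensions:
  (A) J·m⁻² = N·m·m⁻² = kg·s⁻²
  (B) [A] · [kg·s⁻²·A⁻¹] = kg·s⁻²
  (C) [kg·s⁻²] / [m] = kg·m⁻¹·s⁻²
  (D) [A] · [kg·s⁻²·A⁻¹] = kg·s⁻²
All reduce to kg·s⁻² except (C), which is kg·m⁻¹·s⁻².

(C)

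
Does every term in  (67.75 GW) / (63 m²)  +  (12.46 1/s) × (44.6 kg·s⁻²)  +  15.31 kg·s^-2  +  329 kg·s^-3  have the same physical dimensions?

No

Work out the base dimensions of each:
  (67.75 GW) / (63 m²):  [kg·m²·s⁻³] / [m²] = kg·s⁻³
  (12.46 1/s) × (44.6 kg·s⁻²):  [s⁻¹] · [kg·s⁻²] = kg·s⁻³
  15.31 kg·s^-2:  kg·s⁻²
  329 kg·s^-3:  kg·s⁻³
The terms do not share a single dimension (kg·s⁻² vs kg·s⁻³).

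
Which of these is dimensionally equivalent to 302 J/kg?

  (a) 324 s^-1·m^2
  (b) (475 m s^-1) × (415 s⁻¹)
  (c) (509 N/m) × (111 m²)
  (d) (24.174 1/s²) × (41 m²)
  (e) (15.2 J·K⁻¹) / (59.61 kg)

Reference: J·kg⁻¹ = N·m·kg⁻¹ = m²·s⁻².
Each option:
  (a) m²·s⁻¹
  (b) [m·s⁻¹] · [s⁻¹] = m·s⁻²
  (c) [kg·s⁻²] · [m²] = kg·m²·s⁻²
  (d) [s⁻²] · [m²] = m²·s⁻²  ← same
  (e) [kg·m²·s⁻²·K⁻¹] / [kg] = m²·s⁻²·K⁻¹
Only (d) matches m²·s⁻².

(d)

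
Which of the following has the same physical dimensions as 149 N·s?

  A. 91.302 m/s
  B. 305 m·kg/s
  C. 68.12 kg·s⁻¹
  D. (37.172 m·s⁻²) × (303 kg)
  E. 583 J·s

Reference: N·s = kg·m·s⁻²·s = kg·m·s⁻¹.
Each option:
  A. m·s⁻¹
  B. kg·m·s⁻¹  ← same
  C. kg·s⁻¹
  D. [m·s⁻²] · [kg] = kg·m·s⁻²
  E. J·s = N·m·s = kg·m²·s⁻¹
Only B. matches kg·m·s⁻¹.

B.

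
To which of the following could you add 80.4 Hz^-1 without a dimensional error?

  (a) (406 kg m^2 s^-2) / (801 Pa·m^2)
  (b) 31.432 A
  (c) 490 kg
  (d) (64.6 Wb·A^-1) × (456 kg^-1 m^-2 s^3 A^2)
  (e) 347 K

(d)

Reference: Hz⁻¹ = (s⁻¹)⁻¹ = s.
Each option:
  (a) [kg·m²·s⁻²] / [kg·m·s⁻²] = m
  (b) A
  (c) kg
  (d) [kg·m²·s⁻²·A⁻²] · [kg⁻¹·m⁻²·s³·A²] = s  ← same
  (e) K
Only (d) matches s.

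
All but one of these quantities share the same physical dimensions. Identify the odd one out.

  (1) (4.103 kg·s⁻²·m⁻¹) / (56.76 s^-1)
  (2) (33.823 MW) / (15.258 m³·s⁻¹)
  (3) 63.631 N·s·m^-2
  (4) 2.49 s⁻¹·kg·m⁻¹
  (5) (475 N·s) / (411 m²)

(2)

Work out the base dimensions of each:
  (1) [kg·m⁻¹·s⁻²] / [s⁻¹] = kg·m⁻¹·s⁻¹
  (2) [kg·m²·s⁻³] / [m³·s⁻¹] = kg·m⁻¹·s⁻²
  (3) N·s·m⁻² = kg·m·s⁻²·s·m⁻² = kg·m⁻¹·s⁻¹
  (4) kg·m⁻¹·s⁻¹
  (5) [kg·m·s⁻¹] / [m²] = kg·m⁻¹·s⁻¹
All reduce to kg·m⁻¹·s⁻¹ except (2), which is kg·m⁻¹·s⁻².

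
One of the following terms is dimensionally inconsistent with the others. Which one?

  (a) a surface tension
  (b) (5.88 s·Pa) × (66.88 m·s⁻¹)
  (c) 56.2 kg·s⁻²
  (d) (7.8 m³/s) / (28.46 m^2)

(d)

Work out the base dimensions of each:
  (a) [surface tension] = kg·s⁻²
  (b) [kg·m⁻¹·s⁻¹] · [m·s⁻¹] = kg·s⁻²
  (c) kg·s⁻²
  (d) [m³·s⁻¹] / [m²] = m·s⁻¹
All reduce to kg·s⁻² except (d), which is m·s⁻¹.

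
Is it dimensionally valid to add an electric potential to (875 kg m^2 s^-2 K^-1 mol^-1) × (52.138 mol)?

Work out the base dimensions of each:
  an electric potential:  [electric potential] = kg·m²·s⁻³·A⁻¹
  (875 kg m^2 s^-2 K^-1 mol^-1) × (52.138 mol):  [kg·m²·s⁻²·K⁻¹·mol⁻¹] · [mol] = kg·m²·s⁻²·K⁻¹
kg·m²·s⁻³·A⁻¹ ≠ kg·m²·s⁻²·K⁻¹, so they cannot be added.

No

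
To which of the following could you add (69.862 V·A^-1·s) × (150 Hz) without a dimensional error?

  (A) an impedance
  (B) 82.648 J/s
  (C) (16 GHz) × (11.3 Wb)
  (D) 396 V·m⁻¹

(A)

Reference: [kg·m²·s⁻²·A⁻²] · [s⁻¹] = kg·m²·s⁻³·A⁻².
Each option:
  (A) [impedance] = kg·m²·s⁻³·A⁻²  ← same
  (B) J·s⁻¹ = N·m·s⁻¹ = kg·m²·s⁻³
  (C) [s⁻¹] · [kg·m²·s⁻²·A⁻¹] = kg·m²·s⁻³·A⁻¹
  (D) V·m⁻¹ = J·C⁻¹·m⁻¹ = kg·m·s⁻³·A⁻¹
Only (A) matches kg·m²·s⁻³·A⁻².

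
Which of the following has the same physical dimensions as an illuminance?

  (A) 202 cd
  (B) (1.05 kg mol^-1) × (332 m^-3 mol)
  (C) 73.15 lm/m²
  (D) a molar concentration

(C)

Reference: [illuminance] = m⁻²·cd.
Each option:
  (A) cd
  (B) [kg·mol⁻¹] · [m⁻³·mol] = kg·m⁻³
  (C) lm·m⁻² = cd·m⁻² = m⁻²·cd  ← same
  (D) [molar concentration] = m⁻³·mol
Only (C) matches m⁻²·cd.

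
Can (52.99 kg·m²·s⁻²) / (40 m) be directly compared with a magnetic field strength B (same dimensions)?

Expand each in SI base units:
  (52.99 kg·m²·s⁻²) / (40 m):  [kg·m²·s⁻²] / [m] = kg·m·s⁻²
  a magnetic field strength B:  [magnetic field strength B] = kg·s⁻²·A⁻¹
kg·m·s⁻² ≠ kg·s⁻²·A⁻¹, so they cannot be added.

No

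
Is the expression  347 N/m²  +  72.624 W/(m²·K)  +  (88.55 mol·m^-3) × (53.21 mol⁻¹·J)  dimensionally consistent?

No

Dimensions:
  347 N/m²:  N·m⁻² = kg·m·s⁻²·m⁻² = kg·m⁻¹·s⁻²
  72.624 W/(m²·K):  W·m⁻²·K⁻¹ = J·s⁻¹·m⁻²·K⁻¹ = kg·s⁻³·K⁻¹
  (88.55 mol·m^-3) × (53.21 mol⁻¹·J):  [m⁻³·mol] · [kg·m²·s⁻²·mol⁻¹] = kg·m⁻¹·s⁻²
The terms do not share a single dimension (kg·m⁻¹·s⁻² vs kg·s⁻³·K⁻¹).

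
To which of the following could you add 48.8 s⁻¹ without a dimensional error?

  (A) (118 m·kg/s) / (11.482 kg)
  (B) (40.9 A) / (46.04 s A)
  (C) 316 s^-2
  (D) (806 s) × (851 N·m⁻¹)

Reference: s⁻¹.
Each option:
  (A) [kg·m·s⁻¹] / [kg] = m·s⁻¹
  (B) [A] / [s·A] = s⁻¹  ← same
  (C) s⁻²
  (D) [s] · [kg·s⁻²] = kg·s⁻¹
Only (B) matches s⁻¹.

(B)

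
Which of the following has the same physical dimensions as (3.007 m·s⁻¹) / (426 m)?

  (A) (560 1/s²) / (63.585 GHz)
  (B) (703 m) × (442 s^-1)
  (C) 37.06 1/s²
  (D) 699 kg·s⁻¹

Reference: [m·s⁻¹] / [m] = s⁻¹.
Each option:
  (A) [s⁻²] / [s⁻¹] = s⁻¹  ← same
  (B) [m] · [s⁻¹] = m·s⁻¹
  (C) s⁻²
  (D) kg·s⁻¹
Only (A) matches s⁻¹.

(A)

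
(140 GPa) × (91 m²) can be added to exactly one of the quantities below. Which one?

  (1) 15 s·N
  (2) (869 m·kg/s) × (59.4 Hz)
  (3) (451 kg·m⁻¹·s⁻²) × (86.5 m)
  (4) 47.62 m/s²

(2)

Reference: [kg·m⁻¹·s⁻²] · [m²] = kg·m·s⁻².
Each option:
  (1) N·s = kg·m·s⁻²·s = kg·m·s⁻¹
  (2) [kg·m·s⁻¹] · [s⁻¹] = kg·m·s⁻²  ← same
  (3) [kg·m⁻¹·s⁻²] · [m] = kg·s⁻²
  (4) m·s⁻²
Only (2) matches kg·m·s⁻².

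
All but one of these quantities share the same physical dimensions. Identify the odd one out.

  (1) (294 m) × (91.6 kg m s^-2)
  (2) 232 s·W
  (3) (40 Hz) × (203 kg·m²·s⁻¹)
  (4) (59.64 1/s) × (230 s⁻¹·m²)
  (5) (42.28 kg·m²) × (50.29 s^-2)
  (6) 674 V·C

(4)

Expand each in SI base units:
  (1) [m] · [kg·m·s⁻²] = kg·m²·s⁻²
  (2) W·s = J·s⁻¹·s = kg·m²·s⁻²
  (3) [s⁻¹] · [kg·m²·s⁻¹] = kg·m²·s⁻²
  (4) [s⁻¹] · [m²·s⁻¹] = m²·s⁻²
  (5) [kg·m²] · [s⁻²] = kg·m²·s⁻²
  (6) C·V = s·A·J·C⁻¹ = kg·m²·s⁻²
All reduce to kg·m²·s⁻² except (4), which is m²·s⁻².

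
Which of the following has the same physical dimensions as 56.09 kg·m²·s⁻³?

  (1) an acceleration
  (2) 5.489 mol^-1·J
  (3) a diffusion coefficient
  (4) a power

(4)

Reference: kg·m²·s⁻³.
Each option:
  (1) [acceleration] = m·s⁻²
  (2) J·mol⁻¹ = N·m·mol⁻¹ = kg·m²·s⁻²·mol⁻¹
  (3) [diffusion coefficient] = m²·s⁻¹
  (4) [power] = kg·m²·s⁻³  ← same
Only (4) matches kg·m²·s⁻³.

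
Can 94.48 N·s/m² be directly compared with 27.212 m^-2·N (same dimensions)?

Dimensions:
  94.48 N·s/m²:  N·s·m⁻² = kg·m·s⁻²·s·m⁻² = kg·m⁻¹·s⁻¹
  27.212 m^-2·N:  N·m⁻² = kg·m·s⁻²·m⁻² = kg·m⁻¹·s⁻²
kg·m⁻¹·s⁻¹ ≠ kg·m⁻¹·s⁻², so they cannot be added.

No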